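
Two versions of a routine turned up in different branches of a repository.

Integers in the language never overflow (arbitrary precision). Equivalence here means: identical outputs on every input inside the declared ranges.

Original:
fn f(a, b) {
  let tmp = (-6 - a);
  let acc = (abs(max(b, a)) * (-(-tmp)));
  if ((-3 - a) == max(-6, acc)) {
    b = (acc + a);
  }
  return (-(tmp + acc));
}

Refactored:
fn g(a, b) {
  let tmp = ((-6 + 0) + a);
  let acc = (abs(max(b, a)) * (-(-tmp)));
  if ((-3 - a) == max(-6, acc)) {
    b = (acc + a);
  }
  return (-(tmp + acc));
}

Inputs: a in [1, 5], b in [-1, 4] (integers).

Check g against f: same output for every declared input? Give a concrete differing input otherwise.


Take a=1, b=-1.
f: tmp becomes -7; next acc becomes -7; next ((-3 - a) == max(-6, acc)) evaluates to false; next final value 14
g: tmp becomes -5; next acc becomes -5; next ((-3 - a) == max(-6, acc)) evaluates to false; next final value 10
14 and 10 differ, so these are not the same function on this domain.
verdict: not equivalent; witness: a=1, b=-1


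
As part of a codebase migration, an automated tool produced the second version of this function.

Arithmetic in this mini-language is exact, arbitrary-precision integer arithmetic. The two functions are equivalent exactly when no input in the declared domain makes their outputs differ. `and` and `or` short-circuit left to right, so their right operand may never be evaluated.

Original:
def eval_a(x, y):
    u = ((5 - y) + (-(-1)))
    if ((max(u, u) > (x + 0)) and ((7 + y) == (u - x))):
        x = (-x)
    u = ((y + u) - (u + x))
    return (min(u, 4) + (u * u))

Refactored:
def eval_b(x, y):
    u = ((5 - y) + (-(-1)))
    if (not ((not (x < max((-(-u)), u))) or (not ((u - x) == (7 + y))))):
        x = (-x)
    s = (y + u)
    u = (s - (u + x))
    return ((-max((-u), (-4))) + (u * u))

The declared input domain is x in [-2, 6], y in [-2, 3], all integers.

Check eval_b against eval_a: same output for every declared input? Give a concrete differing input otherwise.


Comparing the listings, the differences include: boolean connective usage differs, statement counts differ, comparison usage differs, constant usage differs, arithmetic usage differs, local variable names differ, min/max/abs usage differs.
One worked example (x=4, y=0) — eval_a: u=6, then ((max(u, u) > (x + 0)) and ((7 + y) == (u - x))) is false, then u=-4, then returns 12; eval_b: u=6, then (not ((not (x < max((-(-u)), u))) or (not ((u - x) == (7 + y))))) is false, then s=6, then u=-4, then returns 12; agreement on 12.
Checked all 54 inputs in the declared domain: the outputs agree on every one.
verdict: equivalent


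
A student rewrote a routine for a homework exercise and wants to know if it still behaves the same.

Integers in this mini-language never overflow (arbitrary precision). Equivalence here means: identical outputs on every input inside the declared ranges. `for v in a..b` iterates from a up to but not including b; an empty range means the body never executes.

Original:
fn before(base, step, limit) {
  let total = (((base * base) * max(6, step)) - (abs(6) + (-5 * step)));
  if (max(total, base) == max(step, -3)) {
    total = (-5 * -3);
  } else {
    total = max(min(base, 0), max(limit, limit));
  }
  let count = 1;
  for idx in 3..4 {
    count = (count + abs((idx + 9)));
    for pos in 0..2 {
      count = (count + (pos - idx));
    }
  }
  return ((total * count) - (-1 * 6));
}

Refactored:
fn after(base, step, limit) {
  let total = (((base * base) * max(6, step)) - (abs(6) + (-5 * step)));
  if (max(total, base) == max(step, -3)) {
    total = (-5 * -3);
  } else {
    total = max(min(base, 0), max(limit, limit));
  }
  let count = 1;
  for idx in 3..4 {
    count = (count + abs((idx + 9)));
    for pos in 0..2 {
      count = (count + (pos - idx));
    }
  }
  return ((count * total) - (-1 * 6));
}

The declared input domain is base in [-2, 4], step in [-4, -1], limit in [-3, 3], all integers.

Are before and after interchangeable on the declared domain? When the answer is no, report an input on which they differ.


The two are interchangeable: same computation, different form, and every declared input agrees.
Spot check at base=-1, step=-2, limit=0 — before: total=-10, then (max(total, base) == max(step, -3)) is false, then total=0, then count=1, then (idx=3), then count=13, then (pos=0), then count=10, then (pos=1), then count=8, then returns 6. after: total=-10, then (max(total, base) == max(step, -3)) is false, then total=0, then count=1, then (idx=3), then count=13, then (pos=0), then count=10, then (pos=1), then count=8, then returns 6. Both give 6.
Every one of the 196 inputs gives matching results.
verdict: equivalent


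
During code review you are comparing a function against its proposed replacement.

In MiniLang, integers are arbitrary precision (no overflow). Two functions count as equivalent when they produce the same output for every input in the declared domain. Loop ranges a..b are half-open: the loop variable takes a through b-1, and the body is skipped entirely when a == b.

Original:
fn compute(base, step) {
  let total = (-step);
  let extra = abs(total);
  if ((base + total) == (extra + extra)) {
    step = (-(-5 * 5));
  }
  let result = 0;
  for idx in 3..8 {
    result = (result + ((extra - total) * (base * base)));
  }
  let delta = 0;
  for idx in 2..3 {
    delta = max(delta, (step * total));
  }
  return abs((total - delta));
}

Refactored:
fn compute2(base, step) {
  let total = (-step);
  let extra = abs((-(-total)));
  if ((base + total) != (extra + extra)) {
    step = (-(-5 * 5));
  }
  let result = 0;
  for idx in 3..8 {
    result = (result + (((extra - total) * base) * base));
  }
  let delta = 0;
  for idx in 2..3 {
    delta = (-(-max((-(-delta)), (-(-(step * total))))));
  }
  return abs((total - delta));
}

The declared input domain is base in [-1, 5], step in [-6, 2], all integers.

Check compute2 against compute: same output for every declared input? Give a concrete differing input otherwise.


Try base=-1, step=-6.
compute: total := 6 | extra := 6 | ((base + total) == (extra + extra)): false | result := 0 | iter idx=3: | result := 0 | iter idx=4: | result := 0 | iter idx=5: | result := 0 | iter idx=6: | result := 0 | iter idx=7: | result := 0 | delta := 0 | iter idx=2: | delta := 0 | result 6
compute2: total := 6 | extra := 6 | ((base + total) != (extra + extra)): true | step := 25 | result := 0 | iter idx=3: | result := 0 | iter idx=4: | result := 0 | iter idx=5: | result := 0 | iter idx=6: | result := 0 | iter idx=7: | result := 0 | delta := 0 | iter idx=2: | delta := 150 | result 144
6 != 144, so the rewrite changes behavior.
verdict: not equivalent; witness: base=-1, step=-6


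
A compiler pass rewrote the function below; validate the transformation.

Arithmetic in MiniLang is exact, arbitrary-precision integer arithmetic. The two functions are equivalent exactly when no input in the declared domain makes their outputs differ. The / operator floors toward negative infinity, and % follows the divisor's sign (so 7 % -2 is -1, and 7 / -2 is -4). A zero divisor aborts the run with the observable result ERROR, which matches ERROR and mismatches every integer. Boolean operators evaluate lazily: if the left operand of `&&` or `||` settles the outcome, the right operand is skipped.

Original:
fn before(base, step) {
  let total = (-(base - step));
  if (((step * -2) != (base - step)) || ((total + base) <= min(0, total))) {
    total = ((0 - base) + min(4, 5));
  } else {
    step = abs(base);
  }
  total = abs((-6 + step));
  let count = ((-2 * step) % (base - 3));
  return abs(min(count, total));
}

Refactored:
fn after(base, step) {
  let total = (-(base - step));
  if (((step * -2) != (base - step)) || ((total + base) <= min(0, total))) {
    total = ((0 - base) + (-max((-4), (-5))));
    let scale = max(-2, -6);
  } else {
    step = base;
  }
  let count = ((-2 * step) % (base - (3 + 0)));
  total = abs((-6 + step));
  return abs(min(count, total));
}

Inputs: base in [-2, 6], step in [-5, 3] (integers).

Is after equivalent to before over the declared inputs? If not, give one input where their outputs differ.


Consider the input base=-2, step=2.
before: total becomes 4; next (((step * -2) != (base - step)) || ((total + base) <= min(0, total))) evaluates to false; next step becomes 2; next total becomes 4; next count becomes -4; next final value 4
after: total becomes 4; next (((step * -2) != (base - step)) || ((total + base) <= min(0, total))) evaluates to false; next step becomes -2; next count becomes -1; next total becomes 8; next final value 1
4 against 1: the behavior changed.
verdict: not equivalent; witness: base=-2, step=2


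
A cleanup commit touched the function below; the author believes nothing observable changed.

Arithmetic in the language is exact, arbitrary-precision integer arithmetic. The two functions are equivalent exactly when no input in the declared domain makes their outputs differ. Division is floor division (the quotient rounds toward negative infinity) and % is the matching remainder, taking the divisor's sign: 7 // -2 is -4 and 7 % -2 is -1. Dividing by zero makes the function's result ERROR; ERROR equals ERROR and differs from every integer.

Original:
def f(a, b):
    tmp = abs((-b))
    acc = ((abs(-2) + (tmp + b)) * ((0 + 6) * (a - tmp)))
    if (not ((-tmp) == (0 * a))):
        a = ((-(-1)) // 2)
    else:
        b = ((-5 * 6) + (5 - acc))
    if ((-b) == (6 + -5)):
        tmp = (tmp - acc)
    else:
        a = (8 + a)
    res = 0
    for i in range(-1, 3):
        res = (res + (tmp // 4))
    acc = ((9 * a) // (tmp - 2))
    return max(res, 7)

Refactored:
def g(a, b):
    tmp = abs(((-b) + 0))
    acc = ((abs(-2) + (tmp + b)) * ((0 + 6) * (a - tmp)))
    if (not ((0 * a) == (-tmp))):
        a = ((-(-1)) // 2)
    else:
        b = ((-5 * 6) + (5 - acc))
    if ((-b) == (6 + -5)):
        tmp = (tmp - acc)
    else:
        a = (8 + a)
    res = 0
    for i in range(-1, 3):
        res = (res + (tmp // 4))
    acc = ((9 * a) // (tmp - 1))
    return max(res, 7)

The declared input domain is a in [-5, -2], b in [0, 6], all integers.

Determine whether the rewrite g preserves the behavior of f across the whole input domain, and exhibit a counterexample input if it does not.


Take a=-5, b=1.
f: tmp := 1 | acc := -144 | (not ((-tmp) == (0 * a))): true | a := 0 | ((-b) == (6 + -5)): false | a := 8 | res := 0 | iter i=-1: | res := 0 | iter i=0: | res := 0 | iter i=1: | res := 0 | iter i=2: | res := 0 | acc := -72 | result 7
g: tmp := 1 | acc := -144 | (not ((0 * a) == (-tmp))): true | a := 0 | ((-b) == (6 + -5)): false | a := 8 | res := 0 | iter i=-1: | res := 0 | iter i=0: | res := 0 | iter i=1: | res := 0 | iter i=2: | res := 0 | divide-by-zero, output ERROR
7 vs ERROR — the two versions disagree here.
verdict: not equivalent; witness: a=-5, b=1


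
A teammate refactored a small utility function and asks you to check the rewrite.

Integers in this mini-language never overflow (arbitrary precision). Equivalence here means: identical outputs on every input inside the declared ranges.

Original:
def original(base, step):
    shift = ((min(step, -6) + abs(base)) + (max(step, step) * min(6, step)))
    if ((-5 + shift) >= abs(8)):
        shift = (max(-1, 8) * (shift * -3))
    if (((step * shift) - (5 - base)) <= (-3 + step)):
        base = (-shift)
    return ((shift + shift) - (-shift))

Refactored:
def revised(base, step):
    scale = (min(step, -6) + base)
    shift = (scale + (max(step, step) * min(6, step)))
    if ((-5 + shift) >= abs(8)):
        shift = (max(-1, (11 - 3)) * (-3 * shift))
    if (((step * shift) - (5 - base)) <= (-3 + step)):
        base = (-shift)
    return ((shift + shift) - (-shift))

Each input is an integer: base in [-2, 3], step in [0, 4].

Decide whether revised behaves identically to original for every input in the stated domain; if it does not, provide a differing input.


There is a counterexample at base=-2, step=0: -12 on one side, -24 on the other.
original: shift becomes -4; next ((-5 + shift) >= abs(8)) evaluates to false; next (((step * shift) - (5 - base)) <= (-3 + step)) evaluates to true; next base becomes 4; next final value -12
revised: scale becomes -8; next shift becomes -8; next ((-5 + shift) >= abs(8)) evaluates to false; next (((step * shift) - (5 - base)) <= (-3 + step)) evaluates to true; next base becomes 8; next final value -24
verdict: not equivalent; witness: base=-2, step=0


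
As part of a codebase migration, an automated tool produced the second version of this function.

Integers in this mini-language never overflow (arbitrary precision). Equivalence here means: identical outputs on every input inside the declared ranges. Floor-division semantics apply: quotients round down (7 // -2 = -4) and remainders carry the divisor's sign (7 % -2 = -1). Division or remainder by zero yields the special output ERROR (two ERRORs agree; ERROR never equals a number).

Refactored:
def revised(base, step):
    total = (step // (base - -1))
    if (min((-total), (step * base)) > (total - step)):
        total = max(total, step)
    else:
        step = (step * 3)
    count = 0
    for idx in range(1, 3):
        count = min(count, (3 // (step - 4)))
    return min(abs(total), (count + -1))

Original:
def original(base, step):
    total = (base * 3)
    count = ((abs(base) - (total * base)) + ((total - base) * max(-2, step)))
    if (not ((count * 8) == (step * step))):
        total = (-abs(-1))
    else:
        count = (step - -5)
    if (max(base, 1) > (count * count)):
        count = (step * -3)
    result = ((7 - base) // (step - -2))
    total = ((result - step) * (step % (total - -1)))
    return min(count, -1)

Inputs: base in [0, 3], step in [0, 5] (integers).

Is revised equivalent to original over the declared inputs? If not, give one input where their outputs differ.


Try base=0, step=0.
original: total := 0 | count := 0 | (not ((count * 8) == (step * step))): false | count := 5 | (max(base, 1) > (count * count)): false | result := 3 | total := 0 | result -1
revised: total := 0 | (min((-total), (step * base)) > (total - step)): false | step := 0 | count := 0 | iter idx=1: | count := -1 | iter idx=2: | count := -1 | result -2
-1 and -2 differ, so these are not the same function on this domain.
verdict: not equivalent; witness: base=0, step=0


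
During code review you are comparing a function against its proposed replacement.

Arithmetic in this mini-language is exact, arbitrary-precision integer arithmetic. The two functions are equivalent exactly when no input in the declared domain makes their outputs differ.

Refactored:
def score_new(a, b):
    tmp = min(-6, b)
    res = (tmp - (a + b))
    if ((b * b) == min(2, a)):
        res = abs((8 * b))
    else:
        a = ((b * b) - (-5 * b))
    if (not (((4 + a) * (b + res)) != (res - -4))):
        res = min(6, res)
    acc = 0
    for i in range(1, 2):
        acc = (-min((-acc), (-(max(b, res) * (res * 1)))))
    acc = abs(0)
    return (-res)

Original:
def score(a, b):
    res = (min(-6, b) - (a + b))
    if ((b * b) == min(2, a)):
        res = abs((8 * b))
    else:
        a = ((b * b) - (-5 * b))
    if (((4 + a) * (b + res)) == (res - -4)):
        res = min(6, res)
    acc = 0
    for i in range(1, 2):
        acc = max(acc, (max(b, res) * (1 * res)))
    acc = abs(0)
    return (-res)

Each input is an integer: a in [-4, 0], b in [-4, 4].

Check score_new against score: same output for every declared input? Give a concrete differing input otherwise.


Reading the diff, among the changes: statement counts differ; and local variable names differ; and min/max/abs usage differs; and comparison usage differs; and boolean connective usage differs.
Tracing a=-1, b=1: score: res := -6 | ((b * b) == min(2, a)): false | a := 6 | (((4 + a) * (b + res)) == (res - -4)): false | acc := 0 | iter i=1: | acc := 0 | acc := 0 | result 6 | score_new: tmp := -6 | res := -6 | ((b * b) == min(2, a)): false | a := 6 | (not (((4 + a) * (b + res)) != (res - -4))): false | acc := 0 | iter i=1: | acc := 0 | acc := 0 | result 6 — matching result 6.
Checked all 45 inputs in the declared domain: the outputs agree on every one.
verdict: equivalent


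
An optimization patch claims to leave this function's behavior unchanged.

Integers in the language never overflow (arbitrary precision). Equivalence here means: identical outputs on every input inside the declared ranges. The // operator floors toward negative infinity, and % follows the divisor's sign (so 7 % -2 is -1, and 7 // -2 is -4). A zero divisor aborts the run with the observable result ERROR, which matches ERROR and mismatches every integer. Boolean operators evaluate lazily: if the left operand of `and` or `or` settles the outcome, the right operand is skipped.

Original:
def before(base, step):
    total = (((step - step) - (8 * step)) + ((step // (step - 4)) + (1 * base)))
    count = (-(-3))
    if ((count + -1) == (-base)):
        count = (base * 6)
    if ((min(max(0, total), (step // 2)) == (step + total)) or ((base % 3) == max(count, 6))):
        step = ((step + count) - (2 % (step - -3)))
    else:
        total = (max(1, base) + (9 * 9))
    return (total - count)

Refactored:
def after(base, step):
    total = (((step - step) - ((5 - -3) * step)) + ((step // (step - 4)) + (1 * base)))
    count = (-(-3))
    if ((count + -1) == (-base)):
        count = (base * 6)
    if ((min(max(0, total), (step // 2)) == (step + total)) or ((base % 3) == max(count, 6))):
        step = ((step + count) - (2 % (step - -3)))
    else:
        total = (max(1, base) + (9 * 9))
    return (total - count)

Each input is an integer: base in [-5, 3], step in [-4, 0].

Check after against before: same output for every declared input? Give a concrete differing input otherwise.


Changes here: arithmetic usage differs; and constant usage differs; the full 45-point sweep finds no disagreement.
verdict: equivalent


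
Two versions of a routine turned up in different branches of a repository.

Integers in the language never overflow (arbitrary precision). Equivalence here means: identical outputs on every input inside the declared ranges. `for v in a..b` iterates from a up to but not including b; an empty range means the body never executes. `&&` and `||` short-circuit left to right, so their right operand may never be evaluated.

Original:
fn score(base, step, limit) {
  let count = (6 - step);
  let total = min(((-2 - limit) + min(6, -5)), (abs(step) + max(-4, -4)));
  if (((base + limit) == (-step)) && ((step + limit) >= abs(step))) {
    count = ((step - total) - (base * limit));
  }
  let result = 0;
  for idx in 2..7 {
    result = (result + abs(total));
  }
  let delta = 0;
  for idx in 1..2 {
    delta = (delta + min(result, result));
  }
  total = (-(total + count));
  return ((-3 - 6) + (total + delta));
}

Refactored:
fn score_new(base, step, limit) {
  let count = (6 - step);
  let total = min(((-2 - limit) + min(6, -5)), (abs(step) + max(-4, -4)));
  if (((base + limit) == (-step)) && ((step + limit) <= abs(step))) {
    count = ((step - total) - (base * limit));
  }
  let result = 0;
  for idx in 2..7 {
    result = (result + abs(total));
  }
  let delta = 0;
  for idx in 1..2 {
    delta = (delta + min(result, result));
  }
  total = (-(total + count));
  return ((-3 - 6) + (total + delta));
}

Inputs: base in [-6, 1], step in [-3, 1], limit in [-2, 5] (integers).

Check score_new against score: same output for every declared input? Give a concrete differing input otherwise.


base=-6, step=1, limit=5 yields 20 from score but 58 from score_new.
verdict: not equivalent; witness: base=-6, step=1, limit=5


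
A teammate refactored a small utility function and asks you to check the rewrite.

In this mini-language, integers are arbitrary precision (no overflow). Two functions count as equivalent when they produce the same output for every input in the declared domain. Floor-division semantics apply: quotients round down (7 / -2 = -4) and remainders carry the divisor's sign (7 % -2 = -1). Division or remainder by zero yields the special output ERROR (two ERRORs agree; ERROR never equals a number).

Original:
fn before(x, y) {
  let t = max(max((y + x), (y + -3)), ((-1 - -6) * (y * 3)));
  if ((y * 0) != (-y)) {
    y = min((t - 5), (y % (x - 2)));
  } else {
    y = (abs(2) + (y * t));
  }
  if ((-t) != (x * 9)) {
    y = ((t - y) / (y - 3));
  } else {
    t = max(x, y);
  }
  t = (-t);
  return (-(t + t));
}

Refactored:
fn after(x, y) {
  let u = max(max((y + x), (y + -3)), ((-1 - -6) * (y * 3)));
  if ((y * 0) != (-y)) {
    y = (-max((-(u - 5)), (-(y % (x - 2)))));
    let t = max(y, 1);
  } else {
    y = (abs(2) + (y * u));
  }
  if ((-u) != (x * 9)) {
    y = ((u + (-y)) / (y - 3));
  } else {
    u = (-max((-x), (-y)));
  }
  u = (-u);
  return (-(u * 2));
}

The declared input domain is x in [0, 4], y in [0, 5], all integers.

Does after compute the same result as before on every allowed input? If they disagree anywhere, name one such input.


Take x=0, y=0.
before: t = 0; ((y * 0) != (-y)) -> false; y = 2; ((-t) != (x * 9)) -> false; t = 2; t = -2; return 4
after: u = 0; ((y * 0) != (-y)) -> false; y = 2; ((-u) != (x * 9)) -> false; u = 0; u = 0; return 0
4 against 0: the behavior changed.
verdict: not equivalent; witness: x=0, y=0


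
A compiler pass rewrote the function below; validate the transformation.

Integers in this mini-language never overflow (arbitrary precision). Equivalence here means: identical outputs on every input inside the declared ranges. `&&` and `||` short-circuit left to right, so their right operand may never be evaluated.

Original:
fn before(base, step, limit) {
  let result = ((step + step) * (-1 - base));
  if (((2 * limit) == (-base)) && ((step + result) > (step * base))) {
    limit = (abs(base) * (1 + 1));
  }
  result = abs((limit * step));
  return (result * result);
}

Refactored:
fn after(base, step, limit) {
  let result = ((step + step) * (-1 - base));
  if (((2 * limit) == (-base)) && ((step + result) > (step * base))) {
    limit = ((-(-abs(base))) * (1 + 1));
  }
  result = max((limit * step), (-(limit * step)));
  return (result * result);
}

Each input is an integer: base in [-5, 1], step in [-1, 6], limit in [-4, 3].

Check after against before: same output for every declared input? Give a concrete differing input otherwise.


Behavior is preserved: although arithmetic usage differs, plus min/max/abs usage differs, the outputs never diverge.
One worked example (base=-5, step=3, limit=3) — before: result=24, then (((2 * limit) == (-base)) && ((step + result) > (step * base))) is false, then result=9, then returns 81; after: result=24, then (((2 * limit) == (-base)) && ((step + result) > (step * base))) is false, then result=9, then returns 81; agreement on 81.
Sweeping the whole domain (448 inputs) finds no disagreement.
verdict: equivalent


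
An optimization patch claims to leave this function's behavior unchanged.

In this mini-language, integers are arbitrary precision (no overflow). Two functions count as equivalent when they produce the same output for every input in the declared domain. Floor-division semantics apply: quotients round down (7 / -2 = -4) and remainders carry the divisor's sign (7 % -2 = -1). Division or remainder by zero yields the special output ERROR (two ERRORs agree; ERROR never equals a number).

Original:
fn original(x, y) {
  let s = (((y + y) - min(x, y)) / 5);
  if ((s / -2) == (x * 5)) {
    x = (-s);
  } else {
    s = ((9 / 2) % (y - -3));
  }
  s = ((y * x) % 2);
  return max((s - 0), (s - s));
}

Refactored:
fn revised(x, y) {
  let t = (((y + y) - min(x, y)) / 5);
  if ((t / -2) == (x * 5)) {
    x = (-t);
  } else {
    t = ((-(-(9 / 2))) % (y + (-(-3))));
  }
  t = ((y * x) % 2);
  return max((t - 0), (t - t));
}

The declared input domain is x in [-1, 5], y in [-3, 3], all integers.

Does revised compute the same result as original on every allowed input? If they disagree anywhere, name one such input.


Changes here: local variable names differ, arithmetic usage differs; the full 49-point sweep finds no disagreement.
verdict: equivalent


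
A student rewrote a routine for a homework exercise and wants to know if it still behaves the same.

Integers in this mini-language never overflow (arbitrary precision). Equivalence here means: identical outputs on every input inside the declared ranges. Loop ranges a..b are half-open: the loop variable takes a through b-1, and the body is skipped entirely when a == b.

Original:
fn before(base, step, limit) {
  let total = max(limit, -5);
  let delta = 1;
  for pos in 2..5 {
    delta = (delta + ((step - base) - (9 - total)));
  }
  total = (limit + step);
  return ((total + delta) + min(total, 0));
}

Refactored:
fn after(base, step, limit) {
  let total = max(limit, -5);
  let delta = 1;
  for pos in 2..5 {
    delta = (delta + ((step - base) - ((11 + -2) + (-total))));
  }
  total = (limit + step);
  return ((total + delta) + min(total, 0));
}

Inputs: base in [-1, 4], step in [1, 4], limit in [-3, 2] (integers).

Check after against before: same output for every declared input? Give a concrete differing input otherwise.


Behavior is preserved: although constant usage differs; arithmetic usage differs, the outputs never diverge.
Tracing base=4, step=1, limit=1: before: total=1, then delta=1, then (pos=2), then delta=-10, then (pos=3), then delta=-21, then (pos=4), then delta=-32, then total=2, then returns -30 | after: total=1, then delta=1, then (pos=2), then delta=-10, then (pos=3), then delta=-21, then (pos=4), then delta=-32, then total=2, then returns -30 — matching result -30.
Every one of the 144 inputs gives matching results.
verdict: equivalent


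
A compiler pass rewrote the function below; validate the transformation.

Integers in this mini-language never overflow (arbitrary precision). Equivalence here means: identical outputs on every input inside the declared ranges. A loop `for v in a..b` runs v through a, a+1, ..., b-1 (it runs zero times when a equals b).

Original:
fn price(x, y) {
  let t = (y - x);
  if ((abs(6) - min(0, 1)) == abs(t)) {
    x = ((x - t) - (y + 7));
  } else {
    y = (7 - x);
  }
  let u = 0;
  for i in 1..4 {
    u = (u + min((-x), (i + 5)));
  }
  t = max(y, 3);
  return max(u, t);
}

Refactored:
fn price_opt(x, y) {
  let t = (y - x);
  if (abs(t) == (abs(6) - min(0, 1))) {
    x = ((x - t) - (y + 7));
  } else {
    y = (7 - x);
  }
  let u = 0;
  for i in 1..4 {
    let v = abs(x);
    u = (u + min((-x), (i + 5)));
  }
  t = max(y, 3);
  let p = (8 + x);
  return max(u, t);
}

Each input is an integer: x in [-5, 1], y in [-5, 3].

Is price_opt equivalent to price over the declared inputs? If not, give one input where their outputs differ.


Comparing the listings, the differences include: constant usage differs, plus local variable names differ, plus arithmetic usage differs, plus statement counts differ, plus min/max/abs usage differs.
One worked example (x=1, y=-5) — price: t := -6 | ((abs(6) - min(0, 1)) == abs(t)): true | x := 5 | u := 0 | iter i=1: | u := -5 | iter i=2: | u := -10 | iter i=3: | u := -15 | t := 3 | result 3; price_opt: t := -6 | (abs(t) == (abs(6) - min(0, 1))): true | x := 5 | u := 0 | iter i=1: | v := 5 | u := -5 | iter i=2: | v := 5 | u := -10 | iter i=3: | v := 5 | u := -15 | t := 3 | p := 13 | result 3; agreement on 3.
Every one of the 63 inputs gives matching results.
verdict: equivalent


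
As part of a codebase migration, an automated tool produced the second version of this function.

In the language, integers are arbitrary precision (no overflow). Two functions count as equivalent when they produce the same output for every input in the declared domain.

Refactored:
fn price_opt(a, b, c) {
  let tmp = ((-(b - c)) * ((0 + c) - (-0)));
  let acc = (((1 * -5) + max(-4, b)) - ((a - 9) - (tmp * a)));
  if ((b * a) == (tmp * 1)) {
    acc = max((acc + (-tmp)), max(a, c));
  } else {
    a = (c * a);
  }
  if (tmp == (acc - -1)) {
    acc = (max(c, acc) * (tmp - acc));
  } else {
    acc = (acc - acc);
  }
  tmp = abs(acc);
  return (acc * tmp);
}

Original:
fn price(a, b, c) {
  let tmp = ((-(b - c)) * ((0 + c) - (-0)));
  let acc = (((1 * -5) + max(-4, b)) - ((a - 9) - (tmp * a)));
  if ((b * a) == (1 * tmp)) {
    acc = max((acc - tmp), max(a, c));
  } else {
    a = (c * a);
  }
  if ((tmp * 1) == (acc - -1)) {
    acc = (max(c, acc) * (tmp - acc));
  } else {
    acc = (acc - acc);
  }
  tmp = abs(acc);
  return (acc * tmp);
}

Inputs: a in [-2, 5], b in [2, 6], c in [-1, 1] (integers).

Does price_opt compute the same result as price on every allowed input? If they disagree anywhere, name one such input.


The two are interchangeable: arithmetic usage differs; also constant usage differs, and every declared input agrees.
One worked example (a=-1, b=5, c=1) — price: tmp := -4 | acc := 14 | ((b * a) == (1 * tmp)): false | a := -1 | ((tmp * 1) == (acc - -1)): false | acc := 0 | tmp := 0 | result 0; price_opt: tmp := -4 | acc := 14 | ((b * a) == (tmp * 1)): false | a := -1 | (tmp == (acc - -1)): false | acc := 0 | tmp := 0 | result 0; agreement on 0.
Across all 120 domain points the two functions coincide.
verdict: equivalent


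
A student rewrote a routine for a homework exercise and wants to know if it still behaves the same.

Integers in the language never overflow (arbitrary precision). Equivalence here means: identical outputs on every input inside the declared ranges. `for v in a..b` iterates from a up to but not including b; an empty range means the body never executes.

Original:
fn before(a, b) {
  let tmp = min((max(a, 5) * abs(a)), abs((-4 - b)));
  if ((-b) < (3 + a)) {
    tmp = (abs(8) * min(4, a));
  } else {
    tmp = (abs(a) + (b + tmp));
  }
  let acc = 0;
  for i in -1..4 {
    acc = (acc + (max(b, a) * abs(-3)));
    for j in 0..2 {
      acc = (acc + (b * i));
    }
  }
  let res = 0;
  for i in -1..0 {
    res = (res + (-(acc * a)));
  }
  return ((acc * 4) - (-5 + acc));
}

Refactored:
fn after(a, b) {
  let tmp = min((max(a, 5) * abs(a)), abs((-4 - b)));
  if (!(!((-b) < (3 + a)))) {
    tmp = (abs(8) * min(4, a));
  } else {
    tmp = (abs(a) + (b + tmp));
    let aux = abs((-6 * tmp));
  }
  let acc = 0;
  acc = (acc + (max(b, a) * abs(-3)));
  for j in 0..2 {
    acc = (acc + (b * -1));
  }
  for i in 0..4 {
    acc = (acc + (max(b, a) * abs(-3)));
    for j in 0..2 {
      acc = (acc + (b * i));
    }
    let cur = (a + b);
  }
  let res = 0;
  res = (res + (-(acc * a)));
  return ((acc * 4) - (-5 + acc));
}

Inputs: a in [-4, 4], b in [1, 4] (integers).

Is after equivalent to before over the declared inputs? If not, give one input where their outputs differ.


Differences: statement counts differ; arithmetic usage differs; min/max/abs usage differs; constant usage differs; boolean connective usage differs; loop structure differs; local variable names differ — yet all 36 inputs agree.
verdict: equivalent


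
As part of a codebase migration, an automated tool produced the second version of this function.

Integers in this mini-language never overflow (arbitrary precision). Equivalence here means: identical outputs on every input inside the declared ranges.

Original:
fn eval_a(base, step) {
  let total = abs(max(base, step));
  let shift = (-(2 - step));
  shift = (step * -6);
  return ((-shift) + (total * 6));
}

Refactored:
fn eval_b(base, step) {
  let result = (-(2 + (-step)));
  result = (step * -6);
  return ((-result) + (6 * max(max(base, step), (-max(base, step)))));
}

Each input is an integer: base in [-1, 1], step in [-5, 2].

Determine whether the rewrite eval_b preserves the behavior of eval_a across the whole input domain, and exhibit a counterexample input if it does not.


Although min/max/abs usage differs; also statement counts differ; also arithmetic usage differs; also local variable names differ, 24/24 inputs agree.
verdict: equivalent


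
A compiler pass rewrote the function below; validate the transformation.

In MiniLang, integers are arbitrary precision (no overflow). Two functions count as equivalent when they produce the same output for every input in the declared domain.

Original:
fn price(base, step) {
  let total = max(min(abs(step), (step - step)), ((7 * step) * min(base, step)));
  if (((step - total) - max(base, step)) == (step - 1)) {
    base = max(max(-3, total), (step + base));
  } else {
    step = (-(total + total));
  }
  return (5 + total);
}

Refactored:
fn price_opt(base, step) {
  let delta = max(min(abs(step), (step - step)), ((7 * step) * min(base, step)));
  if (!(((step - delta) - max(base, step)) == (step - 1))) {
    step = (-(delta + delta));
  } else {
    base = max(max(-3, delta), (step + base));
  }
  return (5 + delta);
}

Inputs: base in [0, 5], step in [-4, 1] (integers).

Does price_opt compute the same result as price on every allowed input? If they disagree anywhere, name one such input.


Equivalent — the differences include boolean connective usage differs; local variable names differ, yet no declared input distinguishes the two.
One worked example (base=2, step=0) — price: total := 0 | (((step - total) - max(base, step)) == (step - 1)): false | step := 0 | result 5; price_opt: delta := 0 | (!(((step - delta) - max(base, step)) == (step - 1))): true | step := 0 | result 5; agreement on 5.
Checked all 36 inputs in the declared domain: the outputs agree on every one.
verdict: equivalent


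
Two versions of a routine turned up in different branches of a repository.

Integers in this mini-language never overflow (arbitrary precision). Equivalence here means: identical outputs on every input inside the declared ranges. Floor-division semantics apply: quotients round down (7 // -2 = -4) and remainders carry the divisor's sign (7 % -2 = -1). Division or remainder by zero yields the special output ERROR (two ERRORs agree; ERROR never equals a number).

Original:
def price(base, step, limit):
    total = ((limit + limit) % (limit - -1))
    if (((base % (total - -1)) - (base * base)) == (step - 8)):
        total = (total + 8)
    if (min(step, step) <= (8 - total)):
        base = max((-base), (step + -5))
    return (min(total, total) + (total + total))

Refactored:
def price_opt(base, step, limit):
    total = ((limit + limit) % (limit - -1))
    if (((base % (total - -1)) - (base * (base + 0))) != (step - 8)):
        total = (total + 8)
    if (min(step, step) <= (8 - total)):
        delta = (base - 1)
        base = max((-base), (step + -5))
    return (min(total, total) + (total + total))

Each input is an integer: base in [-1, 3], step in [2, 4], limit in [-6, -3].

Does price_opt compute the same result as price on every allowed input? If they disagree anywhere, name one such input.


There is a counterexample at base=-1, step=2, limit=-6: -6 on one side, 18 on the other.
price: total := -2 | (((base % (total - -1)) - (base * base)) == (step - 8)): false | (min(step, step) <= (8 - total)): true | base := 1 | result -6
price_opt: total := -2 | (((base % (total - -1)) - (base * (base + 0))) != (step - 8)): true | total := 6 | (min(step, step) <= (8 - total)): true | delta := -2 | base := 1 | result 18
verdict: not equivalent; witness: base=-1, step=2, limit=-6


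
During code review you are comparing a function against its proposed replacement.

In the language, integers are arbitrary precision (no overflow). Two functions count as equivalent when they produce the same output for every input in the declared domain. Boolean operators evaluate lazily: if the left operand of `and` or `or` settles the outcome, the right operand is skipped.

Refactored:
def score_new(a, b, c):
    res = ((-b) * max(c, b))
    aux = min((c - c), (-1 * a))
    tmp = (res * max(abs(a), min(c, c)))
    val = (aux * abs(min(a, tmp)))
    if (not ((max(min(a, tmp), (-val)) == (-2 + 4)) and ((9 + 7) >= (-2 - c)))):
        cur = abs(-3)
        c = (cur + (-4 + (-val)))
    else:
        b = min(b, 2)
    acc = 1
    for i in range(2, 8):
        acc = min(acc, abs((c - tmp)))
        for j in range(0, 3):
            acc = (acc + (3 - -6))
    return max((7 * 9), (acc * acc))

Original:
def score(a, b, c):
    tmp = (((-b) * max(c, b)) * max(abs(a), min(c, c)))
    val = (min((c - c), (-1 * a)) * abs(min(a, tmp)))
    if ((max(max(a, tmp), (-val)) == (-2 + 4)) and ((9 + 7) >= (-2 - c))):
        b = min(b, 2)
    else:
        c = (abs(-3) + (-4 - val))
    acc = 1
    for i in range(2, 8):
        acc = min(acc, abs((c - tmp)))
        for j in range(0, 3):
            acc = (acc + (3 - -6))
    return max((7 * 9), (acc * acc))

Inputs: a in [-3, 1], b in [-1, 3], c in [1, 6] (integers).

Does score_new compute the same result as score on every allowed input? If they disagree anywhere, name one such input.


The rewrite breaks on a=-2, b=-1, c=1, where the results are 784 and 900.
score: tmp=2, then val=0, then ((max(max(a, tmp), (-val)) == (-2 + 4)) and ((9 + 7) >= (-2 - c))) is true, then b=-1, then acc=1, then (i=2), then acc=1, then (j=0), then acc=10, then (j=1), then acc=19, then (j=2), then acc=28, then (i=3), then acc=1, then (j=0), then acc=10, then (j=1), then acc=19, then (j=2), then acc=28, then (i=4), then acc=1, then (j=0), then acc=10, then (j=1), then acc=19, then (j=2), then acc=28, then (i=5), then acc=1, then (j=0), then acc=10, then (j=1), then acc=19, then (j=2), then acc=28, then (i=6), then acc=1, then (j=0), then acc=10, then (j=1), then acc=19, then (j=2), then acc=28, then (i=7), then acc=1, then (j=0), then acc=10, then (j=1), then acc=19, then (j=2), then acc=28, then returns 784
score_new: res=1, then aux=0, then tmp=2, then val=0, then (not ((max(min(a, tmp), (-val)) == (-2 + 4)) and ((9 + 7) >= (-2 - c)))) is true, then cur=3, then c=-1, then acc=1, then (i=2), then acc=1, then (j=0), then acc=10, then (j=1), then acc=19, then (j=2), then acc=28, then (i=3), then acc=3, then (j=0), then acc=12, then (j=1), then acc=21, then (j=2), then acc=30, then (i=4), then acc=3, then (j=0), then acc=12, then (j=1), then acc=21, then (j=2), then acc=30, then (i=5), then acc=3, then (j=0), then acc=12, then (j=1), then acc=21, then (j=2), then acc=30, then (i=6), then acc=3, then (j=0), then acc=12, then (j=1), then acc=21, then (j=2), then acc=30, then (i=7), then acc=3, then (j=0), then acc=12, then (j=1), then acc=21, then (j=2), then acc=30, then returns 900
verdict: not equivalent; witness: a=-2, b=-1, c=1


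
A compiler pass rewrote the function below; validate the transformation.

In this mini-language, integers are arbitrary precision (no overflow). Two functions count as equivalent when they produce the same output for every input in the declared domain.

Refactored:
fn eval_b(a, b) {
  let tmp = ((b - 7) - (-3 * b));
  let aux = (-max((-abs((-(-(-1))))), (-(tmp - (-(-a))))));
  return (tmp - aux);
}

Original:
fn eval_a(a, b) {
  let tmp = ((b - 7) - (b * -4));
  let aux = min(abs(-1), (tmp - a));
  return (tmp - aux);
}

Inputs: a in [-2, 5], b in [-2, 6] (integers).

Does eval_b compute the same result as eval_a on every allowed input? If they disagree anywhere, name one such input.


Input a=-2, b=2: 2 from eval_a versus 0 from eval_b.
verdict: not equivalent; witness: a=-2, b=2


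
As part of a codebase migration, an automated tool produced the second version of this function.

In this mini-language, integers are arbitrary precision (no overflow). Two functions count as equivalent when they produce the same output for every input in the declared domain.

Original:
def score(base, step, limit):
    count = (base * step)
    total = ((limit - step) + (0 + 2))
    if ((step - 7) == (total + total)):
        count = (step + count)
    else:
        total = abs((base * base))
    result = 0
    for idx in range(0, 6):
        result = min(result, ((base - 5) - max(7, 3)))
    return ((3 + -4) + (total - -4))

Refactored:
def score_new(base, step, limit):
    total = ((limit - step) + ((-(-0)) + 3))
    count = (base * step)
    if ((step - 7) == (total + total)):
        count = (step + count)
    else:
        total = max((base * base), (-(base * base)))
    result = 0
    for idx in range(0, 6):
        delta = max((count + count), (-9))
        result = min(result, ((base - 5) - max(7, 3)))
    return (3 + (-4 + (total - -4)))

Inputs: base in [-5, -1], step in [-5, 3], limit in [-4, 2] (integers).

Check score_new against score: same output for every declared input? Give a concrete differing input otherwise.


These are not equivalent — on base=-5, step=1, limit=-4 the outputs split (0 vs 28).
score: count = -5; total = -3; ((step - 7) == (total + total)) -> true; count = -4; result = 0; [idx=0]; result = -17; [idx=1]; result = -17; [idx=2]; result = -17; [idx=3]; result = -17; [idx=4]; result = -17; [idx=5]; result = -17; return 0
score_new: total = -2; count = -5; ((step - 7) == (total + total)) -> false; total = 25; result = 0; [idx=0]; delta = -9; result = -17; [idx=1]; delta = -9; result = -17; [idx=2]; delta = -9; result = -17; [idx=3]; delta = -9; result = -17; [idx=4]; delta = -9; result = -17; [idx=5]; delta = -9; result = -17; return 28
verdict: not equivalent; witness: base=-5, step=1, limit=-4
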